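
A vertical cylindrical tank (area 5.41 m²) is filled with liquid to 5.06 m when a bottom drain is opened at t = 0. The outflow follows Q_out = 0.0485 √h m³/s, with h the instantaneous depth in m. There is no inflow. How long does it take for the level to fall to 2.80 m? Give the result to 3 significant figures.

With no inflow, A dh/dt = −0.0485 √h.
This is separable: 2 d(√h)/dt = −0.0485/A, so √h = √h₀ − (0.0485/(2A)) t.
t = 2A(√h₀ − √h)/0.0485 = 2·5.41·(√5.06 − √2.80)/0.0485
  = 10.820 × (2.2494 − 1.6733) / 0.0485 = 128.53 s.

129 s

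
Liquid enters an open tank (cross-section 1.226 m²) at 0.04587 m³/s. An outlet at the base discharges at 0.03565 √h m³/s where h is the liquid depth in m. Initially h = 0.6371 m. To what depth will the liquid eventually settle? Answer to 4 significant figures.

1.656 m

Level balance: A dh/dt = 0.04587 − 0.03565 √h. Setting dh/dt = 0:
Q_in = 0.03565 √h_ss ⇒ √h_ss = 0.04587/0.03565 = 1.28668.
h_ss = 1.28668² = 1.65554 m. (Since h₀ = 0.6371 m < h_ss, the level will rise toward this value.)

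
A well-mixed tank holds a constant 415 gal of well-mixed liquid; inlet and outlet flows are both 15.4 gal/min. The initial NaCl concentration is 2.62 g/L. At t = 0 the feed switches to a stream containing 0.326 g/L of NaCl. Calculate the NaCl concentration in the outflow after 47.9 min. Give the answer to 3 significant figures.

Transient balance on the dissolved component: V dC/dt = Q(C_in − C).
Time constant τ = V/Q = 415/15.4 = 26.948 min.
C approaches C_in exponentially: C(t) = C_in + (C₀ − C_in) e^(−t/τ).
C(47.9) = 0.326 + (2.62 − 0.326)·e^(−47.9/26.948) = 0.326 + (2.2940)·0.16906 = 0.71383 g/L.

0.714 g/L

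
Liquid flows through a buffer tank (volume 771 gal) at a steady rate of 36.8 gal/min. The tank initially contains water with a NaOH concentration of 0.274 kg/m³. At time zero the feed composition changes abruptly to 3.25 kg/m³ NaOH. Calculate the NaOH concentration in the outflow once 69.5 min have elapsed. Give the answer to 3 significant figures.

Accumulation = in − out for the solute gives V dC/dt = Q(C_in − C).
Rewrite as dC/dt + C/τ = C_in/τ, τ = V/Q = 20.951 min.
Integrating: C(t) = C_in + (C₀ − C_in) e^(−t/τ).
C(69.5) = 3.25 + (0.274 − 3.25)·e^(−69.5/20.951) = 3.25 + (-2.9760)·0.036252 = 3.1421 kg/m³.

3.14 kg/m³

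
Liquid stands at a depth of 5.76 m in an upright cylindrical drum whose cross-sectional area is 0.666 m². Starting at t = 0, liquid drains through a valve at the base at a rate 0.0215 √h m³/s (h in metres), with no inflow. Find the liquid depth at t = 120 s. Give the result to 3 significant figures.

0.214 m

Mass balance (ρ constant): A dh/dt = −0.0215 √h.
This is separable: 2 d(√h)/dt = −0.0215/A, so √h = √h₀ − (0.0215/(2A)) t.
√h = √5.76 − 0.0215·120/(2·0.666) = 2.4000 − 1.9369 = 0.46306.
h = 0.46306² = 0.21443 m.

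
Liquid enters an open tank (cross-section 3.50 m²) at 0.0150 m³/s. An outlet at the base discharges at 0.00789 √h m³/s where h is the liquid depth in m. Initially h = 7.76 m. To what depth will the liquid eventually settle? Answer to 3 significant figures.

3.61 m

A dh/dt = Q_in − 0.00789 √h. Steady state requires inflow = outflow:
Q_in = 0.00789 √h_ss ⇒ √h_ss = 0.0150/0.00789 = 1.9011.
h_ss = 1.9011² = 3.6143 m. (Since h₀ = 7.76 m > h_ss, the level will fall toward this value.)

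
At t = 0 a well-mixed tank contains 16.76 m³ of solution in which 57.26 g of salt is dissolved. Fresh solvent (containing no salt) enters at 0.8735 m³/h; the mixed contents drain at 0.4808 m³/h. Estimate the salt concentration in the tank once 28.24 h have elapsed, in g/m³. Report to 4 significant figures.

1.104 g/m³

Total volume: dV/dt = Q_in − Q_out = 0.392700 m³/h, so V(t) = 16.76 + 0.392700 t and V(28.24) = 27.8498 m³.
Solute balance: dm/dt = 0 − Q_out C = −Q_out m/V(t).
Separate: dm/m = −Q_out dt/V(t) ⇒ ln(m/m₀) = −(Q_out/(Q_in−Q_out)) ln(V/V₀).
m = m₀ (V₀/V)^(Q_out/(Q_in−Q_out)) = 57.26 × (16.76/27.8498)^(1.22434) = 30.7485 g.
C = m/V = 30.7485/27.8498 = 1.10408 g/m³.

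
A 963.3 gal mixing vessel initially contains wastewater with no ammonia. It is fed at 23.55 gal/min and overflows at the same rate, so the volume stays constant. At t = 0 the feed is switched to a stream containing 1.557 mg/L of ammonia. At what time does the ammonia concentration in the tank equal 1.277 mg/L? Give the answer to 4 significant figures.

70.18 min

Mass balance on the solute (V constant): V dC/dt = Q(C_in − C), so τ = V/Q = 40.9045 min.
C(t) = C_in + (C₀ − C_in) e^(−t/τ). Set C = 1.277 and solve for t:
e^(−t/τ) = (C − C_in)/(C₀ − C_in) = (1.277 − 1.557)/(0 − 1.557) = 0.179833
t = −τ ln(…) = 40.9045 × 1.71573 = 70.1809 min.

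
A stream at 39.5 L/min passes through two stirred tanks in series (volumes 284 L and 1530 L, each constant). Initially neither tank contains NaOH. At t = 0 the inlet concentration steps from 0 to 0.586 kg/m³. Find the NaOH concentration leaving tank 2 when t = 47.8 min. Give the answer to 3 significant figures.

Each tank obeys Vᵢ dCᵢ/dt = Q(Cᵢ₋₁ − Cᵢ), so τᵢ = Vᵢ/Q.
τ₁ = 284/39.5 = 7.1899 min; τ₂ = 1530/39.5 = 38.734 min.
Solving the cascade with C₁(0)=C₂(0)=0 gives C₂(t) = C_in[1 − (τ₁ e^(−t/τ₁) − τ₂ e^(−t/τ₂))/(τ₁ − τ₂)].
At t = 47.8: e^(−t/τ₁) = 0.0012963, e^(−t/τ₂) = 0.29111.
C₂ = 0.586·[1 − (7.1899·0.0012963 − 38.734·0.29111)/(-31.544)] = 0.586·0.64283 = 0.37670 kg/m³.

0.377 kg/m³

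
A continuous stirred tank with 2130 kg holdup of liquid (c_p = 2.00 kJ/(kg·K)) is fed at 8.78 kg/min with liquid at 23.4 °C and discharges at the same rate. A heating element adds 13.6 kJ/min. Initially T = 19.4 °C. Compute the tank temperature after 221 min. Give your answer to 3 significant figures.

22.3 °C

M c_p dT/dt = ṁ c_p (T_in − T) + Q̇.
τ = M/ṁ = 242.60 min; T_ss = T_in + Q̇/(ṁ c_p) = 23.4 + 13.6/(8.78·2.00) = 24.174 °C.
This is linear first-order; T(t) = T_ss + (T₀ − T_ss) e^(−t/τ).
T(221) = 24.174 + (-4.7745)·e^(−221/242.60) = 24.174 + (-4.7745)·0.40213 = 22.255 °C.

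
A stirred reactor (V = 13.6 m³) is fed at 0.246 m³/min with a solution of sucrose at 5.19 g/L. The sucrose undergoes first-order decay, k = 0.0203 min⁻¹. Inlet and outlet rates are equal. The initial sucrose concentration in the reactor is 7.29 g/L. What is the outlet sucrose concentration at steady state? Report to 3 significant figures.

2.45 g/L

Species balance: V dC/dt = Q C_in − Q C − k V C.
Steady state (dC/dt = 0): C_ss = Q C_in/(Q + kV) = C_in/(1 + kV/Q).
C_ss = 0.246·5.19/(0.246 + 0.0203·13.6) = 1.2767/0.52208 = 2.4455 g/L.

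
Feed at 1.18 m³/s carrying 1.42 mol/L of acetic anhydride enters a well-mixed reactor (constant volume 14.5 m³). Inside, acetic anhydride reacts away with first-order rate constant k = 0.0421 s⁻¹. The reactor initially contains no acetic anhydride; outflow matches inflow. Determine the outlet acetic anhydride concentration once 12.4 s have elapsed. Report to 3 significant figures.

Species balance: V dC/dt = Q C_in − Q C − k V C.
dC/dt = (Q/V) C_in − (Q/V + k) C; effective rate a = Q/V + k = 0.081379 + 0.0421 = 0.12348 s⁻¹.
C_ss = Q C_in/(Q + kV) = 0.93585 mol/L; C(t) = C_ss + (C₀ − C_ss) e^(−a t).
C(12.4) = 0.93585 + (-0.93585)·e^(−0.12348·12.4) = 0.93585 + (-0.93585)·0.21629 = 0.73344 mol/L.

0.733 mol/L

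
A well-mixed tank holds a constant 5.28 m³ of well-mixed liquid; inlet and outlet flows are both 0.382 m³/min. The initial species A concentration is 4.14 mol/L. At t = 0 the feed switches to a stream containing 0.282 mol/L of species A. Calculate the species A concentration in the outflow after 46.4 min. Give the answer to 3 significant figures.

0.416 mol/L

Unsteady species balance (constant V, well mixed): V dC/dt = Q(C_in − C).
So dC/dt = (C_in − C)/τ with τ = V/Q = 5.28/0.382 = 13.822 min.
Solution: C(t) = C_in + (C₀ − C_in) e^(−t/τ).
C(46.4) = 0.282 + (4.14 − 0.282)·e^(−46.4/13.822) = 0.282 + (3.8580)·0.034841 = 0.41642 mol/L.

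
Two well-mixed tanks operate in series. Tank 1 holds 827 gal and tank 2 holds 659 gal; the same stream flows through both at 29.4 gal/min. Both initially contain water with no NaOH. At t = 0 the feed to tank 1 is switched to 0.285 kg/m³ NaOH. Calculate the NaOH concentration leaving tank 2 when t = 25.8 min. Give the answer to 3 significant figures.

0.0780 kg/m³

Species balance on tank i: dCᵢ/dt = (Cᵢ₋₁ − Cᵢ)/τᵢ with τᵢ = Vᵢ/Q.
τ₁ = 827/29.4 = 28.129 min; τ₂ = 659/29.4 = 22.415 min.
Solving the cascade with C₁(0)=C₂(0)=0 gives C₂(t) = C_in[1 − (τ₁ e^(−t/τ₁) − τ₂ e^(−t/τ₂))/(τ₁ − τ₂)].
At t = 25.8: e^(−t/τ₁) = 0.39964, e^(−t/τ₂) = 0.31632.
C₂ = 0.285·[1 − (28.129·0.39964 − 22.415·0.31632)/(5.7143)] = 0.285·0.27351 = 0.077952 kg/m³.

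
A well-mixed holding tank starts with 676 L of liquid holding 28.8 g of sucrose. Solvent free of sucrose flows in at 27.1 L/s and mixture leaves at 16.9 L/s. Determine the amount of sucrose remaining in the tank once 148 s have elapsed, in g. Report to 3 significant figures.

Let m(t) be the amount of sucrose. Volume: V(t) = V₀ + (Q_in − Q_out) t = 676 + 10.200 t; V(148) = 2185.6 L.
No sucrose enters, so dm/dt = −Q_out · (m/V).
dm/m = −Q_out dt/(V₀ + 10.200 t); integrating gives ln(m/m₀) = −(Q_out/(Q_in−Q_out)) ln(V/V₀).
m = m₀ (V₀/V)^(Q_out/(Q_in−Q_out)) = 28.8 × (676/2185.6)^(1.6569) = 4.1211 g.

4.12 g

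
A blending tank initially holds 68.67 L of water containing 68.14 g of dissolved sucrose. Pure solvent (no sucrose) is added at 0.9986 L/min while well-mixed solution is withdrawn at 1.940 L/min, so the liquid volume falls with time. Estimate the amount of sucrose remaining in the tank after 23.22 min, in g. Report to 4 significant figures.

Total volume: dV/dt = Q_in − Q_out = -0.941400 L/min, so V(t) = 68.67 − 0.941400 t and V(23.22) = 46.8107 L.
Species balance (pure solvent in): dm/dt = −Q_out · m/V(t).
dm/m = −Q_out dt/(V₀ − 0.941400 t); integrating gives ln(m/m₀) = −(Q_out/(Q_in−Q_out)) ln(V/V₀).
m = m₀ (V₀/V)^(Q_out/(Q_in−Q_out)) = 68.14 × (68.67/46.8107)^(-2.06076) = 30.9347 g.

30.93 g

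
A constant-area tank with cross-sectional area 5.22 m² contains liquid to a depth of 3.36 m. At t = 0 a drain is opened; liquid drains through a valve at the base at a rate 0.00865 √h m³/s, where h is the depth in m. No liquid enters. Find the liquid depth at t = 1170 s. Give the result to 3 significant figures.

0.746 m

A dh/dt = −Q_out = −0.00865 √h.
Separate and integrate: 2(√h − √h₀) = −(0.00865/A) t.
√h = √3.36 − 0.00865·1170/(2·5.22) = 1.8330 − 0.96940 = 0.86363.
h = 0.86363² = 0.74586 m.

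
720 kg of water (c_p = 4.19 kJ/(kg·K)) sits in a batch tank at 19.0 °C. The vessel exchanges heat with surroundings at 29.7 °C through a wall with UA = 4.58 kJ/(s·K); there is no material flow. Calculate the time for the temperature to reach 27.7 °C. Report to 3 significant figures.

First-law balance (no shaft work): M c_p dT/dt = −UA(T − T_amb).
τ = M c_p/UA = 658.69 s; T_ss = T_amb = 29.700 °C.
T(t) = T_ss + (T₀ − T_ss)e^(−t/τ); set T = 27.7:
t = −τ ln[(T − T_ss)/(T₀ − T_ss)] = −658.69 · ln(0.18692) = 1104.7 s.

1100 s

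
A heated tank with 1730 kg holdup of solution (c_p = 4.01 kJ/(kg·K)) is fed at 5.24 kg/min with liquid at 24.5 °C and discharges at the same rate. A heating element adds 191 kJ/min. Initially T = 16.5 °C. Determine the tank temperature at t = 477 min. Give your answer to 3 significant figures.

First-law balance (no shaft work): M c_p dT/dt = ṁ c_p (T_in − T) + 191.
Rearrange: dT/dt = (T_ss − T)/τ with τ = M/ṁ = 330.15 min and T_ss = T_in + Q̇/(ṁ c_p) = 33.590 °C.
Solution: T(t) = T_ss + (T₀ − T_ss) e^(−t/τ).
T(477) = 33.590 + (-17.090)·e^(−477/330.15) = 33.590 + (-17.090)·0.23580 = 29.560 °C.

29.6 °C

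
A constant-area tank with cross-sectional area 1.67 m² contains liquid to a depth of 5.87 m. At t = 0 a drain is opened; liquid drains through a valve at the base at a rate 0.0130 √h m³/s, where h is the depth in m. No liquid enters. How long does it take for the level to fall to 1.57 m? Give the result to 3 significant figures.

A dh/dt = −Q_out = −0.0130 √h.
∫ h^(−1/2) dh = −(0.0130/A) ∫ dt, giving 2√h = 2√h₀ − (0.0130/A) t.
t = 2A(√h₀ − √h)/0.0130 = 2·1.67·(√5.87 − √1.57)/0.0130
  = 3.3400 × (2.4228 − 1.2530) / 0.0130 = 300.55 s.

301 s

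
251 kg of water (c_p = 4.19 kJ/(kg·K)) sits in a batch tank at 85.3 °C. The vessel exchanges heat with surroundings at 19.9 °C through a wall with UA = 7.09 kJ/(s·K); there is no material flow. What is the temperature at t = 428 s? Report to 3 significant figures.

23.6 °C

Lumped-capacitance energy balance: M c_p dT/dt = UA(T_amb − T).
dT/dt = (T_ss − T)/τ with T_ss = T_amb = 19.900 °C, τ = M c_p/UA = 251·4.19/7.09 = 148.33 s.
T approaches T_ss exponentially: T(t) = T_ss + (T₀ − T_ss) e^(−t/τ).
T(428) = 19.900 + (65.400)·0.055834 = 23.552 °C.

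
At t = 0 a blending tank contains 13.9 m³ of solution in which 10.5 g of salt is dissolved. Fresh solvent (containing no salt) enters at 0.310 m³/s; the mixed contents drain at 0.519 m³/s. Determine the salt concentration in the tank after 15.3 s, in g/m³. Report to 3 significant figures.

Total volume: dV/dt = Q_in − Q_out = -0.20900 m³/s, so V(t) = 13.9 − 0.20900 t and V(15.3) = 10.702 m³.
Solute balance: dm/dt = 0 − Q_out C = −Q_out m/V(t).
Separate: dm/m = −Q_out dt/V(t) ⇒ ln(m/m₀) = −(Q_out/(Q_in−Q_out)) ln(V/V₀).
m = m₀ (V₀/V)^(Q_out/(Q_in−Q_out)) = 10.5 × (13.9/10.702)^(-2.4833) = 5.4859 g.
C = m/V = 5.4859/10.702 = 0.51259 g/m³.

0.513 g/m³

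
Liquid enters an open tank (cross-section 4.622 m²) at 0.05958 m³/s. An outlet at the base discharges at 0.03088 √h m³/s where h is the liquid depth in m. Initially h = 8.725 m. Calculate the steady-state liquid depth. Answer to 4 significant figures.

Accumulation of liquid (constant cross-section A): A dh/dt = Q_in − 0.03088 √h. At steady state dh/dt = 0:
Q_in = 0.03088 √h_ss ⇒ √h_ss = 0.05958/0.03088 = 1.92940.
h_ss = 1.92940² = 3.72260 m. (Since h₀ = 8.725 m > h_ss, the level will fall toward this value.)

3.723 m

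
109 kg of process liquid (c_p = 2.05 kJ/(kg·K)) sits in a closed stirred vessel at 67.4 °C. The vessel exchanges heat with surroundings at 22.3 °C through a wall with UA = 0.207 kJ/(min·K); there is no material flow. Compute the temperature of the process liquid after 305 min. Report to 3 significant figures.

56.3 °C

M c_p dT/dt = −UA(T − T_amb).
dT/dt = (T_ss − T)/τ with T_ss = T_amb = 22.300 °C, τ = M c_p/UA = 109·2.05/0.207 = 1079.5 min.
Integrating: T(t) = T_ss + (T₀ − T_ss) e^(−t/τ).
T(305) = 22.300 + (45.100)·0.75386 = 56.299 °C.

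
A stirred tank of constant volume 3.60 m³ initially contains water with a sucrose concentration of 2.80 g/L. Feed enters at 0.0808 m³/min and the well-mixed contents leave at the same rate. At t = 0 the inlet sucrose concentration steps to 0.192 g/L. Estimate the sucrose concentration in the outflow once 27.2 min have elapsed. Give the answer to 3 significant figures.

Transient balance on the dissolved component: V dC/dt = Q(C_in − C).
So dC/dt = (C_in − C)/τ with τ = V/Q = 3.60/0.0808 = 44.554 min.
Solution: C(t) = C_in + (C₀ − C_in) e^(−t/τ).
C(27.2) = 0.192 + (2.80 − 0.192)·e^(−27.2/44.554) = 0.192 + (2.6080)·0.54309 = 1.6084 g/L.

1.61 g/L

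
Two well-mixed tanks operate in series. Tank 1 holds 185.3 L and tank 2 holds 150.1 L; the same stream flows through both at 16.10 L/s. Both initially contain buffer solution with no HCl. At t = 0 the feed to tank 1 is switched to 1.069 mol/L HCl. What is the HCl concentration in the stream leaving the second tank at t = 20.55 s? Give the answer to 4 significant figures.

0.6282 mol/L

Time constants: τᵢ = Vᵢ/Q for each well-mixed tank.
τ₁ = 185.3/16.10 = 11.5093 s; τ₂ = 150.1/16.10 = 9.32298 s.
Tank 1: C₁ = C_in(1 − e^(−t/τ₁)). Tank 2 (τ₁ ≠ τ₂): C₂ = C_in[1 − (τ₁ e^(−t/τ₁) − τ₂ e^(−t/τ₂))/(τ₁ − τ₂)].
At t = 20.55: e^(−t/τ₁) = 0.167712, e^(−t/τ₂) = 0.110335.
C₂ = 1.069·[1 − (11.5093·0.167712 − 9.32298·0.110335)/(2.18634)] = 1.069·0.587625 = 0.628171 mol/L.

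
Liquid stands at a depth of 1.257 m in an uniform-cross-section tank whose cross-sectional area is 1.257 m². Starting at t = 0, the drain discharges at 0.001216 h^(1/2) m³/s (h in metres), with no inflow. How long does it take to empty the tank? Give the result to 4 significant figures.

Volume balance on the tank: A dh/dt = −0.001216 √h.
This is separable: 2 d(√h)/dt = −0.001216/A, so √h = √h₀ − (0.001216/(2A)) t.
Tank is empty when √h = 0: t_empty = 2A√h₀/0.001216.
t_empty = 2·1.257·√1.257/0.001216 = 2.51400·1.12116/0.001216 = 2317.92 s.

2318 s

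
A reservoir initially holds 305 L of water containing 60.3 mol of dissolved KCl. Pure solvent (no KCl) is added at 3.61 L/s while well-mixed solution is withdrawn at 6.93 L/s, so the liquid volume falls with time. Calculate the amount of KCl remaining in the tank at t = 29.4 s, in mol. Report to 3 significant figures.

27.0 mol

Let m(t) be the amount of KCl. Volume: V(t) = V₀ + (Q_in − Q_out) t = 305 − 3.3200 t; V(29.4) = 207.39 L.
Solute balance: dm/dt = 0 − Q_out C = −Q_out m/V(t).
dm/m = −Q_out dt/(V₀ − 3.3200 t); integrating gives ln(m/m₀) = −(Q_out/(Q_in−Q_out)) ln(V/V₀).
m = m₀ (V₀/V)^(Q_out/(Q_in−Q_out)) = 60.3 × (305/207.39)^(-2.0873) = 26.957 mol.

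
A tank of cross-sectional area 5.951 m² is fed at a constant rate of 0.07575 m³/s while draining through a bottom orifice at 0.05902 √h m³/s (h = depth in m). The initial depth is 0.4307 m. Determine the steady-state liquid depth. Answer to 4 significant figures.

Volume balance on the tank: A dh/dt = Q_in − 0.05902 √h. At steady state dh/dt = 0:
Q_in = 0.05902 √h_ss ⇒ √h_ss = 0.07575/0.05902 = 1.28346.
h_ss = 1.28346² = 1.64728 m. (Since h₀ = 0.4307 m < h_ss, the level will rise toward this value.)

1.647 m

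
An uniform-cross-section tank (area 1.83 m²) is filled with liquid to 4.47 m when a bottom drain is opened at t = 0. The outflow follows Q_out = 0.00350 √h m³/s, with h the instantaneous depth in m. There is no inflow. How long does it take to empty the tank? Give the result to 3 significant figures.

Unsteady balance on liquid volume: A dh/dt = −0.00350 √h.
∫ h^(−1/2) dh = −(0.00350/A) ∫ dt, giving 2√h = 2√h₀ − (0.00350/A) t.
Tank is empty when √h = 0: t_empty = 2A√h₀/0.00350.
t_empty = 2·1.83·√4.47/0.00350 = 3.6600·2.1142/0.00350 = 2210.9 s.

2210 s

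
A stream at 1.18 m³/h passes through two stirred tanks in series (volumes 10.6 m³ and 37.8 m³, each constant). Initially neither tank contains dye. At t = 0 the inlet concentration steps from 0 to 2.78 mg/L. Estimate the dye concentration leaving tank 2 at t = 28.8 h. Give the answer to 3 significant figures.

1.25 mg/L

Time constants: τᵢ = Vᵢ/Q for each well-mixed tank.
τ₁ = 10.6/1.18 = 8.9831 h; τ₂ = 37.8/1.18 = 32.034 h.
Solving the cascade with C₁(0)=C₂(0)=0 gives C₂(t) = C_in[1 − (τ₁ e^(−t/τ₁) − τ₂ e^(−t/τ₂))/(τ₁ − τ₂)].
At t = 28.8: e^(−t/τ₁) = 0.040517, e^(−t/τ₂) = 0.40696.
C₂ = 2.78·[1 − (8.9831·0.040517 − 32.034·0.40696)/(-23.051)] = 2.78·0.45024 = 1.2517 mg/L.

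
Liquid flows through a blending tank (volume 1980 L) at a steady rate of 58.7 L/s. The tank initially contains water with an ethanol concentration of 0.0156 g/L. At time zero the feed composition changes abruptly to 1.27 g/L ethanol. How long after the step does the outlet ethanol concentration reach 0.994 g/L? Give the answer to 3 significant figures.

51.1 s

Species balance: V dC/dt = Q(C_in − C) ⇒ τ = V/Q = 33.731 s.
C(t) = C_in + (C₀ − C_in) e^(−t/τ). Set C = 0.994 and solve for t:
e^(−t/τ) = (C − C_in)/(C₀ − C_in) = (0.994 − 1.27)/(0.0156 − 1.27) = 0.22003
t = −τ ln(…) = 33.731 × 1.5140 = 51.069 s.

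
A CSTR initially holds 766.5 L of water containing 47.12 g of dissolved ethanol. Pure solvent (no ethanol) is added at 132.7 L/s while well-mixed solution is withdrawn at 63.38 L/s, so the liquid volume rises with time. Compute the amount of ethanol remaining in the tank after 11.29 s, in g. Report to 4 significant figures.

24.76 g

Total volume: dV/dt = Q_in − Q_out = 69.3200 L/s, so V(t) = 766.5 + 69.3200 t and V(11.29) = 1549.12 L.
Solute balance: dm/dt = 0 − Q_out C = −Q_out m/V(t).
Separate: dm/m = −Q_out dt/V(t) ⇒ ln(m/m₀) = −(Q_out/(Q_in−Q_out)) ln(V/V₀).
m = m₀ (V₀/V)^(Q_out/(Q_in−Q_out)) = 47.12 × (766.5/1549.12)^(0.914310) = 24.7637 g.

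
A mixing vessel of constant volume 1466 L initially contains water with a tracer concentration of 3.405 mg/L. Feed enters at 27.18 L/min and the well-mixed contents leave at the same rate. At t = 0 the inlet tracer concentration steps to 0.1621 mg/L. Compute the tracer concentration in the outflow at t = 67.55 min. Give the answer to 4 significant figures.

1.089 mg/L

Accumulation = in − out for the solute gives V dC/dt = Q(C_in − C).
Rewrite as dC/dt + C/τ = C_in/τ, τ = V/Q = 53.9367 min.
This is linear first-order; C(t) = C_in + (C₀ − C_in) e^(−t/τ).
C(67.55) = 0.1621 + (3.405 − 0.1621)·e^(−67.55/53.9367) = 0.1621 + (3.24290)·0.285820 = 1.08899 mg/L.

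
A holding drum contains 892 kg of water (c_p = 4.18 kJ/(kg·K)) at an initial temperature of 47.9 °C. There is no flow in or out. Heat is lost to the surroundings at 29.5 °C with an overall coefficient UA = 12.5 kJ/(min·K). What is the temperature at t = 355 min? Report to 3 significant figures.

35.1 °C

M c_p dT/dt = −UA(T − T_amb).
dT/dt = (T_ss − T)/τ with T_ss = T_amb = 29.500 °C, τ = M c_p/UA = 892·4.18/12.5 = 298.28 min.
T approaches T_ss exponentially: T(t) = T_ss + (T₀ − T_ss) e^(−t/τ).
T(355) = 29.500 + (18.400)·0.30418 = 35.097 °C.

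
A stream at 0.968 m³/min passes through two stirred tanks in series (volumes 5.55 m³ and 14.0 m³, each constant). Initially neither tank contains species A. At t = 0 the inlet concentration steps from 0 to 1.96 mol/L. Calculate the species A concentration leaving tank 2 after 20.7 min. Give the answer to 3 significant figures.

1.22 mol/L

Each tank obeys Vᵢ dCᵢ/dt = Q(Cᵢ₋₁ − Cᵢ), so τᵢ = Vᵢ/Q.
τ₁ = 5.55/0.968 = 5.7335 min; τ₂ = 14.0/0.968 = 14.463 min.
Solving the cascade with C₁(0)=C₂(0)=0 gives C₂(t) = C_in[1 − (τ₁ e^(−t/τ₁) − τ₂ e^(−t/τ₂))/(τ₁ − τ₂)].
At t = 20.7: e^(−t/τ₁) = 0.027042, e^(−t/τ₂) = 0.23901.
C₂ = 1.96·[1 − (5.7335·0.027042 − 14.463·0.23901)/(-8.7293)] = 1.96·0.62177 = 1.2187 mol/L.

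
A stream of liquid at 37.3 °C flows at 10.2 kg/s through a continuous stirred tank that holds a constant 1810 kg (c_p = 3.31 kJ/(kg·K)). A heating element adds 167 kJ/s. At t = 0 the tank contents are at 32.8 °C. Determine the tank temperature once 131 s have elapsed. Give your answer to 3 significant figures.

37.7 °C

Unsteady energy balance on the tank contents: M c_p dT/dt = ṁ c_p (T_in − T) + 167.
τ = M/ṁ = 177.45 s; T_ss = T_in + Q̇/(ṁ c_p) = 37.3 + 167/(10.2·3.31) = 42.246 °C.
T approaches T_ss exponentially: T(t) = T_ss + (T₀ − T_ss) e^(−t/τ).
T(131) = 42.246 + (-9.4464)·e^(−131/177.45) = 42.246 + (-9.4464)·0.47796 = 37.731 °C.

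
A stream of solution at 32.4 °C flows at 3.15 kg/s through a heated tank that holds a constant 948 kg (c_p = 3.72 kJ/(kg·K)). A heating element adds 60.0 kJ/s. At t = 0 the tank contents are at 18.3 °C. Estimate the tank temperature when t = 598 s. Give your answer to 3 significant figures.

First-law balance (no shaft work): M c_p dT/dt = ṁ c_p (T_in − T) + 60.0.
Rearrange: dT/dt = (T_ss − T)/τ with τ = M/ṁ = 300.95 s and T_ss = T_in + Q̇/(ṁ c_p) = 37.520 °C.
T approaches T_ss exponentially: T(t) = T_ss + (T₀ − T_ss) e^(−t/τ).
T(598) = 37.520 + (-19.220)·e^(−598/300.95) = 37.520 + (-19.220)·0.13710 = 34.885 °C.

34.9 °C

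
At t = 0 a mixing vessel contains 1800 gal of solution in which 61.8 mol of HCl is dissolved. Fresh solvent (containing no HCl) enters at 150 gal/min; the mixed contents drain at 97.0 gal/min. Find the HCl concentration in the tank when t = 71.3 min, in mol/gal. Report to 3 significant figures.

Let m(t) be the amount of HCl. Volume: V(t) = V₀ + (Q_in − Q_out) t = 1800 + 53.000 t; V(71.3) = 5578.9 gal.
Species balance (pure solvent in): dm/dt = −Q_out · m/V(t).
dm/m = −Q_out dt/(V₀ + 53.000 t); integrating gives ln(m/m₀) = −(Q_out/(Q_in−Q_out)) ln(V/V₀).
m = m₀ (V₀/V)^(Q_out/(Q_in−Q_out)) = 61.8 × (1800/5578.9)^(1.8302) = 7.7958 mol.
C = m/V = 7.7958/5578.9 = 0.0013974 mol/gal.

0.00140 mol/gal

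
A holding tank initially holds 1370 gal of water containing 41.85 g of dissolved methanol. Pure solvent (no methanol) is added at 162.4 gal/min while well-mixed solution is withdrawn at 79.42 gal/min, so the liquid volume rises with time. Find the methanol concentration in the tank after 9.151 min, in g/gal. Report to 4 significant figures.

0.01289 g/gal

Let m(t) be the amount of methanol. Volume: V(t) = V₀ + (Q_in − Q_out) t = 1370 + 82.9800 t; V(9.151) = 2129.35 gal.
No methanol enters, so dm/dt = −Q_out · (m/V).
Separate: dm/m = −Q_out dt/V(t) ⇒ ln(m/m₀) = −(Q_out/(Q_in−Q_out)) ln(V/V₀).
m = m₀ (V₀/V)^(Q_out/(Q_in−Q_out)) = 41.85 × (1370/2129.35)^(0.957098) = 27.4401 g.
C = m/V = 27.4401/2129.35 = 0.0128866 g/gal.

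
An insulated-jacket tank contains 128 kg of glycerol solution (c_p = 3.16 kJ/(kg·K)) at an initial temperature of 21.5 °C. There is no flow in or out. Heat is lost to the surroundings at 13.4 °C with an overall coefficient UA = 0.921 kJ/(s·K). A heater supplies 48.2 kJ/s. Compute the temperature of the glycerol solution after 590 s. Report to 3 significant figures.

M c_p dT/dt = −UA(T − T_amb) + Q̇.
dT/dt = (T_ss − T)/τ with T_ss = T_amb + Q̇/UA = 13.4 + 48.2/0.921 = 65.734 °C, τ = M c_p/UA = 128·3.16/0.921 = 439.17 s.
T approaches T_ss exponentially: T(t) = T_ss + (T₀ − T_ss) e^(−t/τ).
T(590) = 65.734 + (-44.234)·0.26095 = 54.191 °C.

54.2 °C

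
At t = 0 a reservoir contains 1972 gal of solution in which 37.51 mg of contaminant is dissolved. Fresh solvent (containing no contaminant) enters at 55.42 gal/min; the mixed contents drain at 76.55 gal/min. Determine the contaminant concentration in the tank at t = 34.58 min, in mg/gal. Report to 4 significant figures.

0.005649 mg/gal

Total volume: dV/dt = Q_in − Q_out = -21.1300 gal/min, so V(t) = 1972 − 21.1300 t and V(34.58) = 1241.32 gal.
Species balance (pure solvent in): dm/dt = −Q_out · m/V(t).
dm/m = −Q_out dt/(V₀ − 21.1300 t); integrating gives ln(m/m₀) = −(Q_out/(Q_in−Q_out)) ln(V/V₀).
m = m₀ (V₀/V)^(Q_out/(Q_in−Q_out)) = 37.51 × (1972/1241.32)^(-3.62281) = 7.01268 mg.
C = m/V = 7.01268/1241.32 = 0.00564935 mg/gal.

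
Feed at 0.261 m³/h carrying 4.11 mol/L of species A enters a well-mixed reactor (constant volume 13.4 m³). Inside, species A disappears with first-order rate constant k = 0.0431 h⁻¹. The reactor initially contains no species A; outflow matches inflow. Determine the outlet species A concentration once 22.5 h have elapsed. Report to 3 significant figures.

Accumulation = in − out − consumed: V dC/dt = Q C_in − Q C − k V C.
This is linear with rate a = Q/V + k = 0.062578 h⁻¹.
C_ss = Q C_in/(Q + kV) = 1.2793 mol/L; C(t) = C_ss + (C₀ − C_ss) e^(−a t).
C(22.5) = 1.2793 + (-1.2793)·e^(−0.062578·22.5) = 1.2793 + (-1.2793)·0.24463 = 0.96631 mol/L.

0.966 mol/L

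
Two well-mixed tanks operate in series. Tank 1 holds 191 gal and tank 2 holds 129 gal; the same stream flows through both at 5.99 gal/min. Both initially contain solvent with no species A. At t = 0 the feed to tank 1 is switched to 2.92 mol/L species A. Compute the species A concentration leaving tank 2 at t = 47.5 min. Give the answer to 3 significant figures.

Time constants: τᵢ = Vᵢ/Q for each well-mixed tank.
τ₁ = 191/5.99 = 31.886 min; τ₂ = 129/5.99 = 21.536 min.
Solving the cascade with C₁(0)=C₂(0)=0 gives C₂(t) = C_in[1 − (τ₁ e^(−t/τ₁) − τ₂ e^(−t/τ₂))/(τ₁ − τ₂)].
At t = 47.5: e^(−t/τ₁) = 0.22545, e^(−t/τ₂) = 0.11018.
C₂ = 2.92·[1 − (31.886·0.22545 − 21.536·0.11018)/(10.351)] = 2.92·0.53472 = 1.5614 mol/L.

1.56 mol/L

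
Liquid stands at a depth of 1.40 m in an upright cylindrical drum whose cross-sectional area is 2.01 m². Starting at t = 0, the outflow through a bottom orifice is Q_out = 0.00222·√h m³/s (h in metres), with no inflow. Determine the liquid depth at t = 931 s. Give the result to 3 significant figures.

0.448 m

With no inflow, A dh/dt = −0.00222 √h.
This is separable: 2 d(√h)/dt = −0.00222/A, so √h = √h₀ − (0.00222/(2A)) t.
√h = √1.40 − 0.00222·931/(2·2.01) = 1.1832 − 0.51413 = 0.66908.
h = 0.66908² = 0.44767 m.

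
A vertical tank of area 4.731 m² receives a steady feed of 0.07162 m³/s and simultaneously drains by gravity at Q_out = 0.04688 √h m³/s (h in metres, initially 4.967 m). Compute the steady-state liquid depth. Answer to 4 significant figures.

2.334 m

Mass balance (ρ constant): A dh/dt = Q_in − 0.04688 √h. At steady state dh/dt = 0:
Q_in = 0.04688 √h_ss ⇒ √h_ss = 0.07162/0.04688 = 1.52773.
h_ss = 1.52773² = 2.33396 m. (Since h₀ = 4.967 m > h_ss, the level will fall toward this value.)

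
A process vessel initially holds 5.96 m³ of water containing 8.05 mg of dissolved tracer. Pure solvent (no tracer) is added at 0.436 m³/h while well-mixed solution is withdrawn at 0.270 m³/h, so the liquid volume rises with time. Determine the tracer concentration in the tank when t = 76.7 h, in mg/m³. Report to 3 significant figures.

Total volume: dV/dt = Q_in − Q_out = 0.16600 m³/h, so V(t) = 5.96 + 0.16600 t and V(76.7) = 18.692 m³.
Solute balance: dm/dt = 0 − Q_out C = −Q_out m/V(t).
dm/m = −Q_out dt/(V₀ + 0.16600 t); integrating gives ln(m/m₀) = −(Q_out/(Q_in−Q_out)) ln(V/V₀).
m = m₀ (V₀/V)^(Q_out/(Q_in−Q_out)) = 8.05 × (5.96/18.692)^(1.6265) = 1.2542 mg.
C = m/V = 1.2542/18.692 = 0.067099 mg/m³.

0.0671 mg/m³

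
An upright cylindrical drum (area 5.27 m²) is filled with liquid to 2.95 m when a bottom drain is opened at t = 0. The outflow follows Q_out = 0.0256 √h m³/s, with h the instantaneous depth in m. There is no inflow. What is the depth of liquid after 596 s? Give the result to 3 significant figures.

Unsteady balance on liquid volume: A dh/dt = −0.0256 √h.
Separate and integrate: 2(√h − √h₀) = −(0.0256/A) t.
√h = √2.95 − 0.0256·596/(2·5.27) = 1.7176 − 1.4476 = 0.26997.
h = 0.26997² = 0.072882 m.

0.0729 m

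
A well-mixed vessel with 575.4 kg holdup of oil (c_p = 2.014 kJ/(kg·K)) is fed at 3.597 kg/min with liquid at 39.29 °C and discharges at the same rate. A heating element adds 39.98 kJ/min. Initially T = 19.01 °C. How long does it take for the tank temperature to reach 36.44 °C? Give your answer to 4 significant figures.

180.1 min

M c_p dT/dt = ṁ c_p (T_in − T) + Q̇.
τ = M/ṁ = 159.967 min; T_ss = T_in + Q̇/(ṁ c_p) = 44.8088 °C.
T(t) = T_ss + (T₀ − T_ss) e^(−t/τ). Set T = 36.44:
e^(−t/τ) = (36.44 − 44.8088)/(19.01 − 44.8088) = 0.324387
t = −159.967 · ln(0.324387) = 180.094 min.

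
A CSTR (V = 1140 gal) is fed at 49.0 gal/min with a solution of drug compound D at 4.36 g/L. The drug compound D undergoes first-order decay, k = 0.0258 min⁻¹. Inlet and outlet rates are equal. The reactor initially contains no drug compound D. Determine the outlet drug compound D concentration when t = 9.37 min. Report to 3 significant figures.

1.29 g/L

Accumulation = in − out − consumed: V dC/dt = Q C_in − Q C − k V C.
This is linear with rate a = Q/V + k = 0.068782 min⁻¹.
C_ss = Q C_in/(Q + kV) = 2.7246 g/L; C(t) = C_ss + (C₀ − C_ss) e^(−a t).
C(9.37) = 2.7246 + (-2.7246)·e^(−0.068782·9.37) = 2.7246 + (-2.7246)·0.52493 = 1.2944 g/L.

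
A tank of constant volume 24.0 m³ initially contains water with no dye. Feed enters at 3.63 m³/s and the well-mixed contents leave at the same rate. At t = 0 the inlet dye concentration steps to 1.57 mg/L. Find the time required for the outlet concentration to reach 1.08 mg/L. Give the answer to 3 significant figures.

7.70 s

Transient balance on the dissolved component: V dC/dt = Q(C_in − C), so τ = V/Q = 6.6116 s.
C(t) = C_in + (C₀ − C_in) e^(−t/τ). Set C = 1.08 and solve for t:
e^(−t/τ) = (C − C_in)/(C₀ − C_in) = (1.08 − 1.57)/(0 − 1.57) = 0.31210
t = −τ ln(…) = 6.6116 × 1.1644 = 7.6987 s.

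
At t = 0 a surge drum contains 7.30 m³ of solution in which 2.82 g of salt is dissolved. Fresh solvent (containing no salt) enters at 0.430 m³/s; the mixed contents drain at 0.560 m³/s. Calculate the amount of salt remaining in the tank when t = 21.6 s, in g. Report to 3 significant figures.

Total volume: dV/dt = Q_in − Q_out = -0.13000 m³/s, so V(t) = 7.30 − 0.13000 t and V(21.6) = 4.4920 m³.
No salt enters, so dm/dt = −Q_out · (m/V).
dm/m = −Q_out dt/(V₀ − 0.13000 t); integrating gives ln(m/m₀) = −(Q_out/(Q_in−Q_out)) ln(V/V₀).
m = m₀ (V₀/V)^(Q_out/(Q_in−Q_out)) = 2.82 × (7.30/4.4920)^(-4.3077) = 0.34820 g.

0.348 g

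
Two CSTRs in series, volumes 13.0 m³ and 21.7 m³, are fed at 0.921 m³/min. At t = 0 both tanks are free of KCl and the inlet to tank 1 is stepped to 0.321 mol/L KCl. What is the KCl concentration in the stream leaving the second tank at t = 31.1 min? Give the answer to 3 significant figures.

0.160 mol/L

Species balance on tank i: dCᵢ/dt = (Cᵢ₋₁ − Cᵢ)/τᵢ with τᵢ = Vᵢ/Q.
τ₁ = 13.0/0.921 = 14.115 min; τ₂ = 21.7/0.921 = 23.561 min.
Solving the cascade with C₁(0)=C₂(0)=0 gives C₂(t) = C_in[1 − (τ₁ e^(−t/τ₁) − τ₂ e^(−t/τ₂))/(τ₁ − τ₂)].
At t = 31.1: e^(−t/τ₁) = 0.11044, e^(−t/τ₂) = 0.26715.
C₂ = 0.321·[1 − (14.115·0.11044 − 23.561·0.26715)/(-9.4463)] = 0.321·0.49869 = 0.16008 mol/L.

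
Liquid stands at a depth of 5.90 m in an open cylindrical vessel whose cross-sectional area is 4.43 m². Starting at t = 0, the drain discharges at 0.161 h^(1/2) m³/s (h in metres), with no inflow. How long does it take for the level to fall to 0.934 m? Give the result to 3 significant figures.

80.5 s

Mass balance (ρ constant): A dh/dt = −0.161 √h.
This is separable: 2 d(√h)/dt = −0.161/A, so √h = √h₀ − (0.161/(2A)) t.
t = 2A(√h₀ − √h)/0.161 = 2·4.43·(√5.90 − √0.934)/0.161
  = 8.8600 × (2.4290 − 0.96644) / 0.161 = 80.486 s.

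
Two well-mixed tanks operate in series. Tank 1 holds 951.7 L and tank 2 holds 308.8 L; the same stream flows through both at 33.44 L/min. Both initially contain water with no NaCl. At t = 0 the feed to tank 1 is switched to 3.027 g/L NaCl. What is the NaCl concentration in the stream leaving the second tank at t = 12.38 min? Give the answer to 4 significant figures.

0.5071 g/L

Time constants: τᵢ = Vᵢ/Q for each well-mixed tank.
τ₁ = 951.7/33.44 = 28.4599 min; τ₂ = 308.8/33.44 = 9.23445 min.
Tank 1: C₁ = C_in(1 − e^(−t/τ₁)). Tank 2 (τ₁ ≠ τ₂): C₂ = C_in[1 − (τ₁ e^(−t/τ₁) − τ₂ e^(−t/τ₂))/(τ₁ − τ₂)].
At t = 12.38: e^(−t/τ₁) = 0.647266, e^(−t/τ₂) = 0.261680.
C₂ = 3.027·[1 − (28.4599·0.647266 − 9.23445·0.261680)/(19.2255)] = 3.027·0.167528 = 0.507106 g/L.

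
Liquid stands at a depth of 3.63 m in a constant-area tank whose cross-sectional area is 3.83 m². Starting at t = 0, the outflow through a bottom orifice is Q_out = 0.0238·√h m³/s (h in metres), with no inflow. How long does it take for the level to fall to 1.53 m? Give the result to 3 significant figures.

215 s

With no inflow, A dh/dt = −0.0238 √h.
This is separable: 2 d(√h)/dt = −0.0238/A, so √h = √h₀ − (0.0238/(2A)) t.
t = 2A(√h₀ − √h)/0.0238 = 2·3.83·(√3.63 − √1.53)/0.0238
  = 7.6600 × (1.9053 − 1.2369) / 0.0238 = 215.10 s.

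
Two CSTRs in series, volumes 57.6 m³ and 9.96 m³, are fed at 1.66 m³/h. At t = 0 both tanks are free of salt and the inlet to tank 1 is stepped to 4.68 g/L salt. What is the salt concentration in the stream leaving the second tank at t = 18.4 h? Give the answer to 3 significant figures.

1.40 g/L

Species balance on tank i: dCᵢ/dt = (Cᵢ₋₁ − Cᵢ)/τᵢ with τᵢ = Vᵢ/Q.
τ₁ = 57.6/1.66 = 34.699 h; τ₂ = 9.96/1.66 = 6.0000 h.
Tank 1: C₁ = C_in(1 − e^(−t/τ₁)). Tank 2 (τ₁ ≠ τ₂): C₂ = C_in[1 − (τ₁ e^(−t/τ₁) − τ₂ e^(−t/τ₂))/(τ₁ − τ₂)].
At t = 18.4: e^(−t/τ₁) = 0.58844, e^(−t/τ₂) = 0.046576.
C₂ = 4.68·[1 − (34.699·0.58844 − 6.0000·0.046576)/(28.699)] = 4.68·0.29827 = 1.3959 g/L.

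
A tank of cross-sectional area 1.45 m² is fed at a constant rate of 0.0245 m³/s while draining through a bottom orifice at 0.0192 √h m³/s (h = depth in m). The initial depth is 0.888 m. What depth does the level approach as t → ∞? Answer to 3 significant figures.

1.63 m

A dh/dt = Q_in − 0.0192 √h. Steady state requires inflow = outflow:
Q_in = 0.0192 √h_ss ⇒ √h_ss = 0.0245/0.0192 = 1.2760.
h_ss = 1.2760² = 1.6283 m. (Since h₀ = 0.888 m < h_ss, the level will rise toward this value.)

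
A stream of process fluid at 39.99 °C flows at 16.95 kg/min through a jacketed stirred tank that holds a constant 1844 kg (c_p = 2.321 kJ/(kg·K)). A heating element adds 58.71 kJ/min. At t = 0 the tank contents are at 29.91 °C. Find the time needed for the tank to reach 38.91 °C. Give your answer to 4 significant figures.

163.6 min

Unsteady energy balance on the tank contents: M c_p dT/dt = ṁ c_p (T_in − T) + 58.71.
τ = M/ṁ = 108.791 min; T_ss = T_in + Q̇/(ṁ c_p) = 41.4823 °C.
T(t) = T_ss + (T₀ − T_ss) e^(−t/τ). Set T = 38.91:
e^(−t/τ) = (38.91 − 41.4823)/(29.91 − 41.4823) = 0.222283
t = −108.791 · ln(0.222283) = 163.599 min.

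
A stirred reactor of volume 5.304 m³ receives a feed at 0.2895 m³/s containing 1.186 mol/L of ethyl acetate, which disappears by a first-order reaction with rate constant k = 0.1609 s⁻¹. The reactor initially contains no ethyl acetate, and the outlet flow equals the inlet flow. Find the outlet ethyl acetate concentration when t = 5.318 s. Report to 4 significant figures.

Species balance: V dC/dt = Q C_in − Q C − k V C.
This is linear with rate a = Q/V + k = 0.215481 s⁻¹.
C_ss = Q C_in/(Q + kV) = 0.300414 mol/L; C(t) = C_ss + (C₀ − C_ss) e^(−a t).
C(5.318) = 0.300414 + (-0.300414)·e^(−0.215481·5.318) = 0.300414 + (-0.300414)·0.317928 = 0.204904 mol/L.

0.2049 mol/L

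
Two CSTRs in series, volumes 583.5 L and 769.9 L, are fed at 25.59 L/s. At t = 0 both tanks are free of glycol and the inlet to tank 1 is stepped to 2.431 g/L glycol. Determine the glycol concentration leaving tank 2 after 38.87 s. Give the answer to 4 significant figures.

1.056 g/L

Each tank obeys Vᵢ dCᵢ/dt = Q(Cᵢ₋₁ − Cᵢ), so τᵢ = Vᵢ/Q.
τ₁ = 583.5/25.59 = 22.8019 s; τ₂ = 769.9/25.59 = 30.0860 s.
Tank 1: C₁ = C_in(1 − e^(−t/τ₁)). Tank 2 (τ₁ ≠ τ₂): C₂ = C_in[1 − (τ₁ e^(−t/τ₁) − τ₂ e^(−t/τ₂))/(τ₁ − τ₂)].
At t = 38.87: e^(−t/τ₁) = 0.181830, e^(−t/τ₂) = 0.274731.
C₂ = 2.431·[1 − (22.8019·0.181830 − 30.0860·0.274731)/(-7.28410)] = 2.431·0.434456 = 1.05616 g/L.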